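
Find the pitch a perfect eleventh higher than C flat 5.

Four letters up from C (plus an octave) reaches F.
A perfect eleventh is 17 semitones; 17 semitones up from Cb5 gives Fb6.

F flat 6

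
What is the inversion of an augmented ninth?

diminished seventh

First reduce the compound augmented ninth to its simple form, an augmented second.
Interval numbers invert to sum to nine: 2 + 7 = 9, so a second inverts to a seventh.
Quality inverts too: augmented becomes diminished. That makes the inversion a diminished seventh.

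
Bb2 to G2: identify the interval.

minor third

Descending from Bb2 to G2 is the same interval as ascending G2 to Bb2.
G to B spans three letter names (G-A-B): a third.
G2 to Bb2 is 3 semitones, a half step short of the major third (4), so this is minor.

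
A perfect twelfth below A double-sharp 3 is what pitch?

The twelfth's letter: A down five letter names plus an octave → D.
Moving 19 semitones down from A##3 (the size of a perfect twelfth) reaches D##2.

D double-sharp 2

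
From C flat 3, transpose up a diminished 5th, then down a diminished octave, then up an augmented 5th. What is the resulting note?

A diminished fifth up from Cb3 is Gbb3.
Gbb3 down a diminished octave → Gb2 (11 semitones).
Up an augmented fifth from Gb2: D3 (8 semitones up).

D 3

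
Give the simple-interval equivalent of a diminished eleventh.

Subtracting seven from the interval number removes an octave: 11 − 7 = 4.
Quality carries through unchanged, so the simple form is a diminished fourth.

diminished 4th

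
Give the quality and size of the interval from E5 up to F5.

minor second

E to F spans two letter names (E-F): a second.
A major second would be 2 semitones, but E5 to F5 is 1 — one semitone narrower, making it a minor second.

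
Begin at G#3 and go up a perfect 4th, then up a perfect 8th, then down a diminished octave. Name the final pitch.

C##4

G#3 up a perfect fourth → C#4 (5 semitones).
Up a perfect octave from C#4: C#5 (12 semitones up).
A diminished octave down from C#5 is C##4.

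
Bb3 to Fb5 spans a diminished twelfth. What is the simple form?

diminished 5th

Each octave removed subtracts seven from the number: 12 − 7 = 5.
So a diminished twelfth is an octave plus a diminished fifth. The quality is unchanged.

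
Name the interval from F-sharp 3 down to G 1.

major 14th

Descending from F#3 to G1 is the same interval as ascending G1 to F#3.
G to F spans seven letter names (G-A-B-C-D-E-F), plus an octave: a fourteenth.
Counting semitones, G1→F#3 is 23, which is the major fourteenth.
(Equivalently, a compound major seventh: a major seventh plus an octave.)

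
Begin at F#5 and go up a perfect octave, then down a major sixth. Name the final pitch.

Up a perfect octave from F#5: F#6 (12 semitones up).
F#6 down a major sixth → A5 (9 semitones).

A5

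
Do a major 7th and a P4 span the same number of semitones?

No

11 semitones (major seventh) vs 5 semitones (perfect fourth): not equal.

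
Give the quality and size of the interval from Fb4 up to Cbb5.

F to C spans five letter names (F-G-A-B-C), so the interval is some kind of fifth.
A perfect fifth would be 7 semitones; Fb4 to Cbb5 is 6, one semitone narrower, so the interval is diminished.

d5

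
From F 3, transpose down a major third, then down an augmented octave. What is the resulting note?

A major third down from F3 is Db3.
An augmented octave down from Db3 is Dbb2.

D double-flat 2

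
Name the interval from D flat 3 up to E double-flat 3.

D to E spans two letter names (D-E): a second.
At 1 semitone, Db3→Ebb3 falls one short of a major second: minor.

minor second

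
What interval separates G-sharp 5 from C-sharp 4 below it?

Descending from G#5 to C#4 is the same interval as ascending C#4 to G#5.
C to G spans five letter names (C-D-E-F-G), plus an octave — that makes it a twelfth of some quality.
C#4 to G#5 is 19 semitones, matching the perfect twelfth exactly, so the quality is perfect.
(Equivalently, a compound perfect fifth: a perfect fifth plus an octave.)

perfect twelfth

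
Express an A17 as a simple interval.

augmented 3rd

Take out 2 octaves (14 from the number): 17 − 14 = 3.
That makes an augmented seventeenth a compound augmented third — 2 octaves plus an augmented third.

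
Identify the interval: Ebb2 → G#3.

doubly augmented tenth

E to G spans three letter names (E-F-G), plus an octave: a tenth.
Ebb2 to G#3 spans 18 semitones — two semitones wider than the major tenth (16) — giving a doubly augmented tenth.
(Equivalently, a compound doubly augmented third: a doubly augmented third plus an octave.)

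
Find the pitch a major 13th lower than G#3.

B1

The thirteenth's letter: G down six letter names plus an octave → B.
Moving 21 semitones down from G#3 (the size of a major thirteenth) reaches B1.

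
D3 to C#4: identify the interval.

major seventh

D to C spans seven letter names (D-E-F-G-A-B-C) — that makes it a seventh of some quality.
Counting semitones, D3→C#4 is 11, which is the major seventh.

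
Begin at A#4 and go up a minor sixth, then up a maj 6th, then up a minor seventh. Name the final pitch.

C#7

Up a minor sixth from A#4: F#5 (8 semitones up).
Up a major sixth from F#5: D#6 (9 semitones up).
Up a minor seventh from D#6: C#7 (10 semitones up).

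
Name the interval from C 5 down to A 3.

Descending from C5 to A3 is the same interval as ascending A3 to C5.
A to C spans three letter names (A-B-C), plus an octave: a tenth.
A major tenth would be 16 semitones, but A3 to C5 is 15 — one semitone narrower, making it a minor tenth.
(Equivalently, a compound minor third: a minor third plus an octave.)

minor 10th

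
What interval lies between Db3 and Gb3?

D to G spans four letter names (D-E-F-G): a fourth.
Db3 to Gb3 is 5 semitones, matching the perfect fourth exactly, so the quality is perfect.

perfect fourth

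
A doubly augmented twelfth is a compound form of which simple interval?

Each octave removed subtracts seven from the number: 12 − 7 = 5.
That makes a doubly augmented twelfth a compound doubly augmented fifth — an octave plus a doubly augmented fifth.

AA5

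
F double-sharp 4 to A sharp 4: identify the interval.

F to A spans three letter names (F-G-A) — that makes it a third of some quality.
F##4 to A#4 is 3 semitones, a half step short of the major third (4), so this is minor.

m3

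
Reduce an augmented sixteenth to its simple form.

augmented second

Each octave removed subtracts seven from the number: 16 − 14 = 2.
Quality carries through unchanged, so the simple form is an augmented second.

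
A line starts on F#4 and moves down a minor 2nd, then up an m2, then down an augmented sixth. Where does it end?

Ab3

A minor second down from F#4 is E#4.
Up a minor second from E#4: F#4 (1 semitone up).
F#4 down an augmented sixth → Ab3 (10 semitones).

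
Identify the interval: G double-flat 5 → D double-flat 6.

G to D spans five letter names (G-A-B-C-D): a fifth.
Counting semitones, Gbb5→Dbb6 is 7, which is the perfect fifth.

perfect fifth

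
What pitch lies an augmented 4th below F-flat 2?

C-double-flat 2

Four letter names down from F: C.
Moving 6 semitones down from Fb2 (the size of an augmented fourth) reaches Cbb2.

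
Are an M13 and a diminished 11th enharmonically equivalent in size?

No

21 semitones (major thirteenth) vs 16 semitones (diminished eleventh): not equal.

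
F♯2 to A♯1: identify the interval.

minor sixth

Descending from F#2 to A#1 is the same interval as ascending A#1 to F#2.
A to F spans six letter names (A-B-C-D-E-F): a sixth.
A#1 to F#2 is 8 semitones, a half step short of the major sixth (9), so this is minor.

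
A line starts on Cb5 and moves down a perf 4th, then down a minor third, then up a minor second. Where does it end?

A perfect fourth down from Cb5 is Gb4.
A minor third down from Gb4 is Eb4.
Up a minor second from Eb4: Fb4 (1 semitone up).

Fb4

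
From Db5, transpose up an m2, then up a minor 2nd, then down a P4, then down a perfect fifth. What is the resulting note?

Fbb4

Up a minor second from Db5: Ebb5 (1 semitone up).
Up a minor second from Ebb5: Fbb5 (1 semitone up).
A perfect fourth down from Fbb5 is Cbb5.
A perfect fifth down from Cbb5 is Fbb4.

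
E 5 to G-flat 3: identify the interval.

augmented thirteenth

Descending from E5 to Gb3 is the same interval as ascending Gb3 to E5.
G to E spans six letter names (G-A-B-C-D-E), plus an octave: a thirteenth.
The major thirteenth is 21 semitones; here we have 22, one semitone wider: augmented.
(Equivalently, a compound augmented sixth: an augmented sixth plus an octave.)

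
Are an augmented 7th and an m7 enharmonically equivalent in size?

An augmented seventh spans 12 semitones; a minor seventh spans 10 semitones. They differ by 2.

No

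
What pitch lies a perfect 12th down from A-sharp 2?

Five letters down from A (plus an octave) reaches D.
Moving 19 semitones down from A#2 (the size of a perfect twelfth) reaches D#1.

D-sharp 1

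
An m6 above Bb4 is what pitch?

Gb5

The sixth takes the letter from B up to G.
Moving 8 semitones up from Bb4 (the size of a minor sixth) reaches Gb5.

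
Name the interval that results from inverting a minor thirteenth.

M3

First reduce the compound minor thirteenth to its simple form, a minor sixth.
Inverted interval numbers add to nine, so a sixth pairs with a third (6 + 3 = 9).
The quality also flips — minor becomes major — giving a major third.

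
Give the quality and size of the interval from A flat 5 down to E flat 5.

Descending from Ab5 to Eb5 is the same interval as ascending Eb5 to Ab5.
E to A spans four letter names (E-F-G-A): a fourth.
Eb5 to Ab5 is 5 semitones, matching the perfect fourth exactly, so the quality is perfect.

P4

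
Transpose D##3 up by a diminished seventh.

Seven letter names up from D: C.
Moving 9 semitones up from D##3 (the size of a diminished seventh) reaches C#4.

C#4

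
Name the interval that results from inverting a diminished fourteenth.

First reduce the compound diminished fourteenth to its simple form, a diminished seventh.
The rule of nine gives the new number: 9 − 7 = 2, so a seventh becomes a second.
And diminished becomes augmented under inversion, so we get an augmented second.

augmented second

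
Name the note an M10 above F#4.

The tenth's letter: F up three letter names plus an octave → A.
A major tenth spans 16 semitones, so from F#4 the target pitch is A#5.

A#5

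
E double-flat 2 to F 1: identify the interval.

Descending from Ebb2 to F1 is the same interval as ascending F1 to Ebb2.
F to E spans seven letter names (F-G-A-B-C-D-E): a seventh.
The major seventh is 11 semitones; here we have 9, two semitones narrower: diminished.

d7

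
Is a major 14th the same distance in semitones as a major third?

A major fourteenth is 23 semitones but a major third is 4 semitones — different sizes.

No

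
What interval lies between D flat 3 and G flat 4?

D to G spans four letter names (D-E-F-G), plus an octave — that makes it an eleventh of some quality.
Db3 to Gb4 is 17 semitones, matching the perfect eleventh exactly, so the quality is perfect.
(Equivalently, a compound perfect fourth: a perfect fourth plus an octave.)

perfect eleventh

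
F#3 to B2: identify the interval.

Descending from F#3 to B2 is the same interval as ascending B2 to F#3.
B to F spans five letter names (B-C-D-E-F), so the interval is some kind of fifth.
B2 to F#3 is 7 semitones, matching the perfect fifth exactly, so the quality is perfect.

perfect fifth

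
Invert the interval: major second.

Interval numbers invert to sum to nine: 2 + 7 = 9, so a second inverts to a seventh.
Quality inverts too: major becomes minor. That makes the inversion a minor seventh.

m7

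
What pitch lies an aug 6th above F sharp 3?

The sixth takes the letter from F up to D.
An augmented sixth is 10 semitones; 10 semitones up from F#3 gives D##4.

D double-sharp 4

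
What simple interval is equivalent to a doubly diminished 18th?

Take out 2 octaves (14 from the number): 18 − 14 = 4.
That makes a doubly diminished eighteenth a compound doubly diminished fourth — 2 octaves plus a doubly diminished fourth.

doubly diminished fourth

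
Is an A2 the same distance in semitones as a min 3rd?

Yes

An augmented second = 3 semitones = a minor third; enharmonically equal.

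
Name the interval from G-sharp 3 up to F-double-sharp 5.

G to F spans seven letter names (G-A-B-C-D-E-F), plus an octave — that makes it a fourteenth of some quality.
Counting semitones, G#3→F##5 is 23, which is the major fourteenth.
(Equivalently, a compound major seventh: a major seventh plus an octave.)

M14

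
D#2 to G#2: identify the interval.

P4

D to G spans four letter names (D-E-F-G) — that makes it a fourth of some quality.
Counting semitones, D#2→G#2 is 5, which is the perfect fourth.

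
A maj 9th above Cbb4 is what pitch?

The ninth's letter: C up two letter names plus an octave → D.
A major ninth is 14 semitones; 14 semitones up from Cbb4 gives Dbb5.

Dbb5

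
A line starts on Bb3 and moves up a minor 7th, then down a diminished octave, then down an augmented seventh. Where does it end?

Bb3 up a minor seventh → Ab4 (10 semitones).
A diminished octave down from Ab4 is A3.
Down an augmented seventh from A3: Bbb2 (12 semitones down).

Bbb2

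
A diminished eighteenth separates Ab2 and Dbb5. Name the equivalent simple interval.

diminished 4th

Each octave removed subtracts seven from the number: 18 − 14 = 4.
So a diminished eighteenth is 2 octaves plus a diminished fourth. The quality is unchanged.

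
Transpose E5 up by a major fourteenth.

Counting seven letter names plus an octave up from E lands on D.
Moving 23 semitones up from E5 (the size of a major fourteenth) reaches D#7.

D#7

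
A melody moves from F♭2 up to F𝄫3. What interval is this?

diminished octave

F to F is the same letter name, plus an octave: an octave.
The perfect octave is 12 semitones; here we have 11, one semitone narrower: diminished.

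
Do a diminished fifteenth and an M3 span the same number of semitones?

No

A diminished fifteenth is 23 semitones but a major third is 4 semitones — different sizes.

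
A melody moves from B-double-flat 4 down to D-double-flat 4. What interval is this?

Descending from Bbb4 to Dbb4 is the same interval as ascending Dbb4 to Bbb4.
D to B spans six letter names (D-E-F-G-A-B) — that makes it a sixth of some quality.
Counting semitones, Dbb4→Bbb4 is 9, which is the major sixth.

major sixth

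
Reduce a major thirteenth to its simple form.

Subtracting seven from the interval number removes an octave: 13 − 7 = 6.
Quality carries through unchanged, so the simple form is a major sixth.

major 6th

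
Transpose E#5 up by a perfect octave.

E#6

An octave keeps the letter name E, an octave up from E.
A perfect octave spans 12 semitones, so from E#5 the target pitch is E#6.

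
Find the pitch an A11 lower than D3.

The eleventh's letter: D down four letter names plus an octave → A.
An augmented eleventh spans 18 semitones, so from D3 the target pitch is Ab1.

Ab1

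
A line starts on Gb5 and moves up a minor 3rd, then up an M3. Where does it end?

Db6

A minor third up from Gb5 is Bbb5.
Bbb5 up a major third → Db6 (4 semitones).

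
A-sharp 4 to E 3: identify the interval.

Descending from A#4 to E3 is the same interval as ascending E3 to A#4.
E to A spans four letter names (E-F-G-A), plus an octave — that makes it an eleventh of some quality.
E3 to A#4 spans 18 semitones — one semitone wider than the perfect eleventh (17) — giving an augmented eleventh.
(Equivalently, a compound augmented fourth: an augmented fourth plus an octave.)

A11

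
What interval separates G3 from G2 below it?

perfect 8th

Descending from G3 to G2 is the same interval as ascending G2 to G3.
G to G is the same letter name, plus an octave — that makes it an octave of some quality.
The perfect octave spans 12 semitones, and G2 to G3 is exactly 12 semitones — so this is a perfect octave.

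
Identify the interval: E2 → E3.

perfect octave

E to E is the same letter name, plus an octave — that makes it an octave of some quality.
The perfect octave spans 12 semitones, and E2 to E3 is exactly 12 semitones — so this is a perfect octave.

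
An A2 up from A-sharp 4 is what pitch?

Counting two letter names up from A lands on B.
An augmented second spans 3 semitones, so from A#4 the target pitch is B##4.

B-double-sharp 4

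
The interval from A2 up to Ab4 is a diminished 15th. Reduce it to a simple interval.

Each octave removed subtracts seven from the number: 15 − 7 = 8.
That makes a diminished fifteenth a compound diminished octave — an octave plus a diminished octave.

diminished octave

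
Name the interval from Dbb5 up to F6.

D to F spans three letter names (D-E-F), plus an octave: a tenth.
Dbb5 to F6 spans 17 semitones — one semitone wider than the major tenth (16) — giving an augmented tenth.
(Equivalently, a compound augmented third: an augmented third plus an octave.)

augmented tenth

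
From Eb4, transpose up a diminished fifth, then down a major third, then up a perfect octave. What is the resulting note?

Gbb5

A diminished fifth up from Eb4 is Bbb4.
A major third down from Bbb4 is Gbb4.
Gbb4 up a perfect octave → Gbb5 (12 semitones).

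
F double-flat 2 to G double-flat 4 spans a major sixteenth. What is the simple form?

Take out 2 octaves (14 from the number): 16 − 14 = 2.
That makes a major sixteenth a compound major second — 2 octaves plus a major second.

M2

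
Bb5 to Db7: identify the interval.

B to D spans three letter names (B-C-D), plus an octave: a tenth.
Bb5 to Db7 is 15 semitones, a half step short of the major tenth (16), so this is minor.
(Equivalently, a compound minor third: a minor third plus an octave.)

minor tenth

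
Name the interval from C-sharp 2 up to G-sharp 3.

perfect twelfth

C to G spans five letter names (C-D-E-F-G), plus an octave, so the interval is some kind of twelfth.
Counting semitones, C#2→G#3 is 19, which is the perfect twelfth.
(Equivalently, a compound perfect fifth: a perfect fifth plus an octave.)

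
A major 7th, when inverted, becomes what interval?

m2

Inverted interval numbers add to nine, so a seventh pairs with a second (7 + 2 = 9).
The quality also flips — major becomes minor — giving a minor second.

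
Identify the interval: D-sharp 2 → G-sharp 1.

perfect 5th

Descending from D#2 to G#1 is the same interval as ascending G#1 to D#2.
G to D spans five letter names (G-A-B-C-D): a fifth.
Counting semitones, G#1→D#2 is 7, which is the perfect fifth.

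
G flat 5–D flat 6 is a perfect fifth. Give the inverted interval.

perfect fourth

Interval numbers invert to sum to nine: 5 + 4 = 9, so a fifth inverts to a fourth.
The quality also flips — perfect stays perfect — giving a perfect fourth.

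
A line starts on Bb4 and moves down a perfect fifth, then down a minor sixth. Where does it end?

G3

A perfect fifth down from Bb4 is Eb4.
A minor sixth down from Eb4 is G3.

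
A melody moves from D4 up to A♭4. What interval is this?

D to A spans five letter names (D-E-F-G-A), so the interval is some kind of fifth.
D4 to Ab4 spans 6 semitones — one semitone narrower than the perfect fifth (7) — giving a diminished fifth.

diminished 5th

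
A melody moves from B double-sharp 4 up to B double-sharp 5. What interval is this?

P8

B to B is the same letter name, plus an octave: an octave.
The perfect octave spans 12 semitones, and B##4 to B##5 is exactly 12 semitones — so this is a perfect octave.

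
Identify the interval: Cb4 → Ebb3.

major 6th

Descending from Cb4 to Ebb3 is the same interval as ascending Ebb3 to Cb4.
E to C spans six letter names (E-F-G-A-B-C) — that makes it a sixth of some quality.
Ebb3 to Cb4 is 9 semitones, matching the major sixth exactly, so the quality is major.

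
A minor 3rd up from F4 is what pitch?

The third takes the letter from F up to A.
A minor third is 3 semitones; 3 semitones up from F4 gives Ab4.

Ab4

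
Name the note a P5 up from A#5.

Five letter names up from A: E.
A perfect fifth is 7 semitones; 7 semitones up from A#5 gives E#6.

E#6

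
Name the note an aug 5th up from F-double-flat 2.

C-flat 3

The fifth takes the letter from F up to C.
An augmented fifth is 8 semitones; 8 semitones up from Fbb2 gives Cb3.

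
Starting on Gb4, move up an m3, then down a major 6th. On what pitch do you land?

Gb4 up a minor third → Bbb4 (3 semitones).
A major sixth down from Bbb4 is Dbb4.

Dbb4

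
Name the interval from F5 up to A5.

F to A spans three letter names (F-G-A): a third.
The major third spans 4 semitones, and F5 to A5 is exactly 4 semitones — so this is a major third.

major third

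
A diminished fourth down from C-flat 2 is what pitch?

G 1

Counting four letter names down from C lands on G.
A diminished fourth spans 4 semitones, so from Cb2 the target pitch is G1.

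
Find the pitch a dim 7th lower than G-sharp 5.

A-double-sharp 4

The seventh takes the letter from G down to A.
A diminished seventh spans 9 semitones, so from G#5 the target pitch is A##4.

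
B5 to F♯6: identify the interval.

perfect fifth

B to F spans five letter names (B-C-D-E-F) — that makes it a fifth of some quality.
Counting semitones, B5→F#6 is 7, which is the perfect fifth.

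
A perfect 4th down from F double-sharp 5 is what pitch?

C double-sharp 5

Counting four letter names down from F lands on C.
A perfect fourth spans 5 semitones, so from F##5 the target pitch is C##5.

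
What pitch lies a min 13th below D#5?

F##3

The thirteenth's letter: D down six letter names plus an octave → F.
Moving 20 semitones down from D#5 (the size of a minor thirteenth) reaches F##3.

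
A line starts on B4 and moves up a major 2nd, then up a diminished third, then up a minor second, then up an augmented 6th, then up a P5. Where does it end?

A6

A major second up from B4 is C#5.
Up a diminished third from C#5: Eb5 (2 semitones up).
A minor second up from Eb5 is Fb5.
Up an augmented sixth from Fb5: D6 (10 semitones up).
A perfect fifth up from D6 is A6.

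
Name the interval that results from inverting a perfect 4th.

P5

Inverted interval numbers add to nine, so a fourth pairs with a fifth (4 + 5 = 9).
Quality inverts too: perfect stays perfect. That makes the inversion a perfect fifth.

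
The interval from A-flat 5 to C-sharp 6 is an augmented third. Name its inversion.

diminished 6th

Inverted interval numbers add to nine, so a third pairs with a sixth (3 + 6 = 9).
And augmented becomes diminished under inversion, so we get a diminished sixth.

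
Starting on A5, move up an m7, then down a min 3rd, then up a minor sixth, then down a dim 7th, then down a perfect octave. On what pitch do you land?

D#5

Up a minor seventh from A5: G6 (10 semitones up).
G6 down a minor third → E6 (3 semitones).
E6 up a minor sixth → C7 (8 semitones).
Down a diminished seventh from C7: D#6 (9 semitones down).
A perfect octave down from D#6 is D#5.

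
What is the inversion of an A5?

Inverted interval numbers add to nine, so a fifth pairs with a fourth (5 + 4 = 9).
The quality also flips — augmented becomes diminished — giving a diminished fourth.

diminished 4th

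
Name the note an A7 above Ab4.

G#5

Counting seven letter names up from A lands on G.
An augmented seventh spans 12 semitones, so from Ab4 the target pitch is G#5.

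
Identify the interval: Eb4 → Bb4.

E to B spans five letter names (E-F-G-A-B) — that makes it a fifth of some quality.
Counting semitones, Eb4→Bb4 is 7, which is the perfect fifth.

perfect fifth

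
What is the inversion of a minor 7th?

The rule of nine gives the new number: 9 − 7 = 2, so a seventh becomes a second.
Quality inverts too: minor becomes major. That makes the inversion a major second.

M2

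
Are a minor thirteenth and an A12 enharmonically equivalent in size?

Yes

A minor thirteenth spans 20 semitones, and an augmented twelfth also spans 20 semitones — they're enharmonic.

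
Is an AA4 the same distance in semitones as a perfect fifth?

Yes

A doubly augmented fourth spans 7 semitones, and a perfect fifth also spans 7 semitones — they're enharmonic.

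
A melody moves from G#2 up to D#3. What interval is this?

perfect fifth

G to D spans five letter names (G-A-B-C-D): a fifth.
The perfect fifth spans 7 semitones, and G#2 to D#3 is exactly 7 semitones — so this is a perfect fifth.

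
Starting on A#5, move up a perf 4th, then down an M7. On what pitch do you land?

E5

A perfect fourth up from A#5 is D#6.
A major seventh down from D#6 is E5.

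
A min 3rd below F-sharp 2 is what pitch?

Counting three letter names down from F lands on D.
A minor third is 3 semitones; 3 semitones down from F#2 gives D#2.

D-sharp 2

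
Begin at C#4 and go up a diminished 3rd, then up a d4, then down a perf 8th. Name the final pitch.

C#4 up a diminished third → Eb4 (2 semitones).
Up a diminished fourth from Eb4: Abb4 (4 semitones up).
A perfect octave down from Abb4 is Abb3.

Abb3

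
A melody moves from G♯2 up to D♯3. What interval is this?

P5

G to D spans five letter names (G-A-B-C-D), so the interval is some kind of fifth.
Counting semitones, G#2→D#3 is 7, which is the perfect fifth.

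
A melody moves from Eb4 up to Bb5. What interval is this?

P12

E to B spans five letter names (E-F-G-A-B), plus an octave, so the interval is some kind of twelfth.
The perfect twelfth spans 19 semitones, and Eb4 to Bb5 is exactly 19 semitones — so this is a perfect twelfth.
(Equivalently, a compound perfect fifth: a perfect fifth plus an octave.)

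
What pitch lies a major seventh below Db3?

Ebb2

Seven letter names down from D: E.
A major seventh is 11 semitones; 11 semitones down from Db3 gives Ebb2.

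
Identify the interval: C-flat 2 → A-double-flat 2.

m6

C to A spans six letter names (C-D-E-F-G-A) — that makes it a sixth of some quality.
At 8 semitones, Cb2→Abb2 falls one short of a major sixth: minor.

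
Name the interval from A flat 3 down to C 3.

minor 6th

Descending from Ab3 to C3 is the same interval as ascending C3 to Ab3.
C to A spans six letter names (C-D-E-F-G-A): a sixth.
At 8 semitones, C3→Ab3 falls one short of a major sixth: minor.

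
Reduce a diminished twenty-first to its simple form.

d7

Each octave removed subtracts seven from the number: 21 − 14 = 7.
That makes a diminished twenty-first a compound diminished seventh — 2 octaves plus a diminished seventh.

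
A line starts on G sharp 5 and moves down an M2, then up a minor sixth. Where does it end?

A major second down from G#5 is F#5.
F#5 up a minor sixth → D6 (8 semitones).

D 6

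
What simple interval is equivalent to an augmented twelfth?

augmented 5th

Subtracting seven from the interval number removes an octave: 12 − 7 = 5.
So an augmented twelfth is an octave plus an augmented fifth. The quality is unchanged.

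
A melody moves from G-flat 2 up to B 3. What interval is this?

augmented tenth

G to B spans three letter names (G-A-B), plus an octave: a tenth.
The major tenth is 16 semitones; here we have 17, one semitone wider: augmented.
(Equivalently, a compound augmented third: an augmented third plus an octave.)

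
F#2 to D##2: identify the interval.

diminished third

Descending from F#2 to D##2 is the same interval as ascending D##2 to F#2.
D to F spans three letter names (D-E-F) — that makes it a third of some quality.
D##2 to F#2 spans 2 semitones — two semitones narrower than the major third (4) — giving a diminished third.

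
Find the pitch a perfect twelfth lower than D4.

Five letters down from D (plus an octave) reaches G.
A perfect twelfth spans 19 semitones, so from D4 the target pitch is G2.

G2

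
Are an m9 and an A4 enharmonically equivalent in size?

No

A minor ninth is 13 semitones but an augmented fourth is 6 semitones — different sizes.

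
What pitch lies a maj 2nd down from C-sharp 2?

B 1

Two letter names down from C: B.
Moving 2 semitones down from C#2 (the size of a major second) reaches B1.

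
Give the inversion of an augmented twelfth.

First reduce the compound augmented twelfth to its simple form, an augmented fifth.
Inverted interval numbers add to nine, so a fifth pairs with a fourth (5 + 4 = 9).
Quality inverts too: augmented becomes diminished. That makes the inversion a diminished fourth.

d4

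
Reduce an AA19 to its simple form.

doubly augmented fifth

Take out 2 octaves (14 from the number): 19 − 14 = 5.
That makes a doubly augmented nineteenth a compound doubly augmented fifth — 2 octaves plus a doubly augmented fifth.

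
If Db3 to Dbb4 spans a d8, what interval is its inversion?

A1

Interval numbers invert to sum to nine: 8 + 1 = 9, so an octave inverts to a unison.
Quality inverts too: diminished becomes augmented. That makes the inversion an augmented unison.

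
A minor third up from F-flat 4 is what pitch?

The third takes the letter from F up to A.
A minor third is 3 semitones; 3 semitones up from Fb4 gives Abb4.

A-double-flat 4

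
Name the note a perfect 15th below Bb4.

The letter stays B (same as the start), shifted two octaves down.
A perfect fifteenth spans 24 semitones, so from Bb4 the target pitch is Bb2.

Bb2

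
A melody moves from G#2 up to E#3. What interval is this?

M6

G to E spans six letter names (G-A-B-C-D-E), so the interval is some kind of sixth.
The major sixth spans 9 semitones, and G#2 to E#3 is exactly 9 semitones — so this is a major sixth.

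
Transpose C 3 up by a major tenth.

E 4

The tenth's letter: C up three letter names plus an octave → E.
A major tenth is 16 semitones; 16 semitones up from C3 gives E4.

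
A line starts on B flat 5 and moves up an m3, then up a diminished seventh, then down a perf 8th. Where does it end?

A minor third up from Bb5 is Db6.
Db6 up a diminished seventh → Cbb7 (9 semitones).
Cbb7 down a perfect octave → Cbb6 (12 semitones).

C double-flat 6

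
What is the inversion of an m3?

M6

Inverted interval numbers add to nine, so a third pairs with a sixth (3 + 6 = 9).
The quality also flips — minor becomes major — giving a major sixth.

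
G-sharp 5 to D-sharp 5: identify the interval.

Descending from G#5 to D#5 is the same interval as ascending D#5 to G#5.
D to G spans four letter names (D-E-F-G) — that makes it a fourth of some quality.
The perfect fourth spans 5 semitones, and D#5 to G#5 is exactly 5 semitones — so this is a perfect fourth.

perfect fourth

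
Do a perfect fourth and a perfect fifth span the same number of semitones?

No

A perfect fourth is 5 semitones but a perfect fifth is 7 semitones — different sizes.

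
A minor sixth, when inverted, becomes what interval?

The rule of nine gives the new number: 9 − 6 = 3, so a sixth becomes a third.
And minor becomes major under inversion, so we get a major third.

major 3rd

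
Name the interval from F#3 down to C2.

Descending from F#3 to C2 is the same interval as ascending C2 to F#3.
C to F spans four letter names (C-D-E-F), plus an octave, so the interval is some kind of eleventh.
The perfect eleventh is 17 semitones; here we have 18, one semitone wider: augmented.
(Equivalently, a compound augmented fourth: an augmented fourth plus an octave.)

augmented eleventh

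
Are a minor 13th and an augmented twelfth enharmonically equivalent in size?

Yes

A minor thirteenth = 20 semitones = an augmented twelfth; enharmonically equal.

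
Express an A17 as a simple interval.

A3

Take out 2 octaves (14 from the number): 17 − 14 = 3.
That makes an augmented seventeenth a compound augmented third — 2 octaves plus an augmented third.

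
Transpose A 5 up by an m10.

C 7

Three letters up from A (plus an octave) reaches C.
Moving 15 semitones up from A5 (the size of a minor tenth) reaches C7.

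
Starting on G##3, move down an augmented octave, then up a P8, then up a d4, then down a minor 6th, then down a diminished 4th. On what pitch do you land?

G##3 down an augmented octave → G#2 (13 semitones).
Up a perfect octave from G#2: G#3 (12 semitones up).
Up a diminished fourth from G#3: C4 (4 semitones up).
Down a minor sixth from C4: E3 (8 semitones down).
Down a diminished fourth from E3: B#2 (4 semitones down).

B#2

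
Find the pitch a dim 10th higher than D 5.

The tenth's letter: D up three letter names plus an octave → F.
Moving 14 semitones up from D5 (the size of a diminished tenth) reaches Fb6.

F-flat 6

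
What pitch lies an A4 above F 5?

B 5

Four letter names up from F: B.
An augmented fourth spans 6 semitones, so from F5 the target pitch is B5.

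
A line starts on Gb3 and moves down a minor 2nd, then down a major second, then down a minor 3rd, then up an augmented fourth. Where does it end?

Gb3 down a minor second → F3 (1 semitone).
A major second down from F3 is Eb3.
A minor third down from Eb3 is C3.
Up an augmented fourth from C3: F#3 (6 semitones up).

F#3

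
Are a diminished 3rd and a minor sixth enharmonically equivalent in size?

No

A diminished third spans 2 semitones; a minor sixth spans 8 semitones. They differ by 6.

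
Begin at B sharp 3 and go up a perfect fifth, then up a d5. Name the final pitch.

C sharp 5

A perfect fifth up from B#3 is F##4.
F##4 up a diminished fifth → C#5 (6 semitones).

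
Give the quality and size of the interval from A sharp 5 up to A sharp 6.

A to A is the same letter name, plus an octave, so the interval is some kind of octave.
Counting semitones, A#5→A#6 is 12, which is the perfect octave.

perfect octave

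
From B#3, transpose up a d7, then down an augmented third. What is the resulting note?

Up a diminished seventh from B#3: A4 (9 semitones up).
An augmented third down from A4 is Fb4.

Fb4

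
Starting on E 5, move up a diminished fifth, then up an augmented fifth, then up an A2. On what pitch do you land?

G double-sharp 6

Up a diminished fifth from E5: Bb5 (6 semitones up).
Bb5 up an augmented fifth → F#6 (8 semitones).
An augmented second up from F#6 is G##6.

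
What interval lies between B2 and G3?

B to G spans six letter names (B-C-D-E-F-G), so the interval is some kind of sixth.
At 8 semitones, B2→G3 falls one short of a major sixth: minor.

minor sixth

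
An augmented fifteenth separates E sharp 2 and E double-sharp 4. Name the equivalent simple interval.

augmented 8th

Take out an octave (7 from the number): 15 − 7 = 8.
Quality carries through unchanged, so the simple form is an augmented octave.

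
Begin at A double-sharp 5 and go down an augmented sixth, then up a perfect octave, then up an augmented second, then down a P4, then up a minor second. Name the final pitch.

Down an augmented sixth from A##5: C#5 (10 semitones down).
Up a perfect octave from C#5: C#6 (12 semitones up).
C#6 up an augmented second → D##6 (3 semitones).
D##6 down a perfect fourth → A##5 (5 semitones).
A##5 up a minor second → B#5 (1 semitone).

B sharp 5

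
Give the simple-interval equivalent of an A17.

augmented third

Subtracting seven from the interval number removes an octave: 17 − 14 = 3.
Quality carries through unchanged, so the simple form is an augmented third.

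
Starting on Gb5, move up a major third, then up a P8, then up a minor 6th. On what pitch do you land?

A major third up from Gb5 is Bb5.
Up a perfect octave from Bb5: Bb6 (12 semitones up).
Bb6 up a minor sixth → Gb7 (8 semitones).

Gb7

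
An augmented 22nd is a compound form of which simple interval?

A8

Take out 2 octaves (14 from the number): 22 − 14 = 8.
That makes an augmented twenty-second a compound augmented octave — 2 octaves plus an augmented octave.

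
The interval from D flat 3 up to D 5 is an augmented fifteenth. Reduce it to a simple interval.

augmented 8th

Subtracting seven from the interval number removes an octave: 15 − 7 = 8.
So an augmented fifteenth is an octave plus an augmented octave. The quality is unchanged.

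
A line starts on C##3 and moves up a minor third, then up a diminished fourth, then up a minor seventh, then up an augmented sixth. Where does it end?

E#5

A minor third up from C##3 is E#3.
A diminished fourth up from E#3 is A3.
A3 up a minor seventh → G4 (10 semitones).
An augmented sixth up from G4 is E#5.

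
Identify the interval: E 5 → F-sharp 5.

major second

E to F spans two letter names (E-F): a second.
The major second spans 2 semitones, and E5 to F#5 is exactly 2 semitones — so this is a major second.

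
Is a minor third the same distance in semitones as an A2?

Yes

A minor third = 3 semitones = an augmented second; enharmonically equal.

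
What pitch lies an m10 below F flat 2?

Three letters down from F (plus an octave) reaches D.
Moving 15 semitones down from Fb2 (the size of a minor tenth) reaches Db1.

D flat 1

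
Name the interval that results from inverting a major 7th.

Inverted interval numbers add to nine, so a seventh pairs with a second (7 + 2 = 9).
The quality also flips — major becomes minor — giving a minor second.

m2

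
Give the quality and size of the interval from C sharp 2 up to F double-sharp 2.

C to F spans four letter names (C-D-E-F): a fourth.
A perfect fourth would be 5 semitones; C#2 to F##2 is 6, one semitone wider, so the interval is augmented.

augmented fourth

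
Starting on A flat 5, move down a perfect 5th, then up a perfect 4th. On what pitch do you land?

G flat 5

A perfect fifth down from Ab5 is Db5.
A perfect fourth up from Db5 is Gb5.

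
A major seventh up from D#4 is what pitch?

C##5

Counting seven letter names up from D lands on C.
A major seventh spans 11 semitones, so from D#4 the target pitch is C##5.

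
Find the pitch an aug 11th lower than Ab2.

Four letters down from A (plus an octave) reaches E.
An augmented eleventh is 18 semitones; 18 semitones down from Ab2 gives Ebb1.

Ebb1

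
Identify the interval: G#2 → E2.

major third

Descending from G#2 to E2 is the same interval as ascending E2 to G#2.
E to G spans three letter names (E-F-G), so the interval is some kind of third.
The major third spans 4 semitones, and E2 to G#2 is exactly 4 semitones — so this is a major third.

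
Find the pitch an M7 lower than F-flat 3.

G-double-flat 2

The seventh takes the letter from F down to G.
Moving 11 semitones down from Fb3 (the size of a major seventh) reaches Gbb2.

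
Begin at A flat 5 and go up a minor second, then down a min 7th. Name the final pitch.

C flat 5

Ab5 up a minor second → Bbb5 (1 semitone).
A minor seventh down from Bbb5 is Cb5.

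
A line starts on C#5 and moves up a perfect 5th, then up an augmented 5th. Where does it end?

D##6

A perfect fifth up from C#5 is G#5.
An augmented fifth up from G#5 is D##6.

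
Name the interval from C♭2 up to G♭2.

perfect fifth

C to G spans five letter names (C-D-E-F-G), so the interval is some kind of fifth.
The perfect fifth spans 7 semitones, and Cb2 to Gb2 is exactly 7 semitones — so this is a perfect fifth.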